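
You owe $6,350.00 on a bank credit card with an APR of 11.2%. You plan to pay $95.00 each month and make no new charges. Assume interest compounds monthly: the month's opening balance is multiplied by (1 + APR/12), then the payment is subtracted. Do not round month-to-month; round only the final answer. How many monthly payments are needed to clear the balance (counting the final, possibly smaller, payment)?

106 payments

Monthly rate r = 11.2%/12 = 0.933333% = 0.00933333.
Recurrence: B ← B·(1+r) − $95.00.
Month 1: interest $59.27; balance after payment $6,314.27.
Month 2: interest $58.93; balance after payment $6,278.20.
Closed form: n = −ln(1 − rB₀/P)/ln(1+r) = −ln(0.37614)/ln(1.00933) ≈ 105.252, so the balance reaches zero during payment 106.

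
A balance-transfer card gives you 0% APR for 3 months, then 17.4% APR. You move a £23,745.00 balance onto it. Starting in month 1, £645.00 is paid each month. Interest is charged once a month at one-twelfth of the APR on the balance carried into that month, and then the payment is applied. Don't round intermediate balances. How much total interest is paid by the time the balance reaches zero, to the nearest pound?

Promo months 1–3 at r₀ = 0%/12 = 0; months 4+ at r₁ = 17.4%/12 = 0.0145.
After month 3 (no interest yet): B = £23,745.00 − 3·£645.00 = £21,810.00.
Then at r₁ with £645.00/mo: n₂ = −ln(1 − r₁·B/P)/ln(1+r₁) ≈ 46.81 → 47 more payments.
Total paid = 49·£645.00 + £526.12 = £32,131.12; interest = £32,131.12 − £23,745.00 = £8,386.12.

£8,386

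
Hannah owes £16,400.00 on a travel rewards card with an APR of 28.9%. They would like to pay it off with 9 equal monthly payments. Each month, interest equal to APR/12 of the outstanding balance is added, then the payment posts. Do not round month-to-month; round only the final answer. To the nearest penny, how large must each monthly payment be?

£2,048.61

Monthly rate r = 28.9%/12 = 2.40833% = 0.0240833.
Level-payment amortization: P = B₀·r / (1 − (1+r)^(−n)) = 16400.00·0.0240833 / (1 − 1.02408^(−9)).
Denominator 1 − (1+r)^(−9) = 0.192797838.
P = 394.967 / 0.192797838 ≈ 2048.61.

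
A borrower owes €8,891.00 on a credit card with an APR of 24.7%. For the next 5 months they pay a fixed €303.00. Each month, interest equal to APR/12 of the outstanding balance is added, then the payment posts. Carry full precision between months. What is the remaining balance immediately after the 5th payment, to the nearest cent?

€8,265.82

Monthly rate r = 24.7%/12 = 2.05833% = 0.0205833.
Each month: B ← B·(1+r) − €303.00.
Month 1: interest €183.01; balance after payment €8,771.01.
Month 2: interest €180.54; balance after payment €8,648.54.
Month 3: interest €178.02; balance after payment €8,523.56.
Month 4: interest €175.44; balance after payment €8,396.00.
Month 5: interest €172.82; balance after payment €8,265.82.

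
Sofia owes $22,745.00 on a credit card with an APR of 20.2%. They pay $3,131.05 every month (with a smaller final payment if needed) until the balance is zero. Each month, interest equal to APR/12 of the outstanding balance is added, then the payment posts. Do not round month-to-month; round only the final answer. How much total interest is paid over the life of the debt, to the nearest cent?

$1,723.15

Monthly rate r = 20.2%/12 = 1.68333% = 0.0168333.
Payoff takes n = ⌈−ln(1 − rB₀/P)/ln(1+r)⌉ = ⌈7.813⌉ = 8 payments; the last is $2,550.80.
Total paid = 7·$3,131.05 + $2,550.80 = $24,468.15.
Total interest = total paid − principal = $24,468.15 − $22,745.00 = $1,723.15.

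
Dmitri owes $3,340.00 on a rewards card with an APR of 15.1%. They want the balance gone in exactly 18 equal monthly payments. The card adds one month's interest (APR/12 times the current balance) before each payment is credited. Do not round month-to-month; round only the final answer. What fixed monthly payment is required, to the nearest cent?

$208.52

Monthly rate r = 15.1%/12 = 1.25833% = 0.0125833.
Level-payment amortization: P = B₀·r / (1 − (1+r)^(−n)) = 3340.00·0.0125833 / (1 − 1.01258^(−18)).
Denominator 1 − (1+r)^(−18) = 0.201553074.
P = 42.0283 / 0.201553074 ≈ 208.52.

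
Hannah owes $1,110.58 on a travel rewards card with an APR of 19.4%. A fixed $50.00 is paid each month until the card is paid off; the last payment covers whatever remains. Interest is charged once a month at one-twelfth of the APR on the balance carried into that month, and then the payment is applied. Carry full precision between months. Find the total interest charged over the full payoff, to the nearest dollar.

Monthly rate r = 19.4%/12 = 1.61667% = 0.0161667.
Payoff takes n = ⌈−ln(1 − rB₀/P)/ln(1+r)⌉ = ⌈27.739⌉ = 28 payments; the last is $37.03.
Total paid = 27·$50.00 + $37.03 = $1,387.03.
Total interest = total paid − principal = $1,387.03 − $1,110.58 = $276.45.

$276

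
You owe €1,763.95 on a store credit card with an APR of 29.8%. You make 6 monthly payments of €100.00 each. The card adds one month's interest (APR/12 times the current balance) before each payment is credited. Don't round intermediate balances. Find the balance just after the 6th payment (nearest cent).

€1,405.14

Monthly rate r = 29.8%/12 = 2.48333% = 0.0248333.
Each month: B ← B·(1+r) − €100.00.
Month 1: interest €43.80; balance after payment €1,707.75.
Month 2: interest €42.41; balance after payment €1,650.16.
Month 3: interest €40.98; balance after payment €1,591.14.
Month 4: interest €39.51; balance after payment €1,530.66.
Month 5: interest €38.01; balance after payment €1,468.67.
Month 6: interest €36.47; balance after payment €1,405.14.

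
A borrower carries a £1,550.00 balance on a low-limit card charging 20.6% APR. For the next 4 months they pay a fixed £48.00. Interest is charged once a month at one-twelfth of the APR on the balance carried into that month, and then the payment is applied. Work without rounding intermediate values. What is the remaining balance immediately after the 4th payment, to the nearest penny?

£1,462.20

Monthly rate r = 20.6%/12 = 1.71667% = 0.0171667.
Each month: B ← B·(1+r) − £48.00.
Month 1: interest £26.61; balance after payment £1,528.61.
Month 2: interest £26.24; balance after payment £1,506.85.
Month 3: interest £25.87; balance after payment £1,484.72.
Month 4: interest £25.49; balance after payment £1,462.20.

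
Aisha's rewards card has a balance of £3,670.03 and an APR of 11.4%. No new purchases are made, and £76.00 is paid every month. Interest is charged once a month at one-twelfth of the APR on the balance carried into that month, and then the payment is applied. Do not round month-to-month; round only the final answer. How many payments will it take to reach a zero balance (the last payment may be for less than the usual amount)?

Monthly rate r = 11.4%/12 = 0.95% = 0.0095.
Recurrence: B ← B·(1+r) − £76.00.
Month 1: interest £34.87; balance after payment £3,628.90.
Month 2: interest £34.47; balance after payment £3,587.37.
Closed form: n = −ln(1 − rB₀/P)/ln(1+r) = −ln(0.54125)/ln(1.0095) ≈ 64.926, so the balance reaches zero during payment 65.

65 months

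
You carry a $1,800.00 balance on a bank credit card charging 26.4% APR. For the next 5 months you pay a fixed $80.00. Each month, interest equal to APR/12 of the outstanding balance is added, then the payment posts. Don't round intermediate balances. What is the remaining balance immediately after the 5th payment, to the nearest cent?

$1,588.91

Monthly rate r = 26.4%/12 = 2.2% = 0.022.
Each month: B ← B·(1+r) − $80.00.
Month 1: interest $39.60; balance after payment $1,759.60.
Month 2: interest $38.71; balance after payment $1,718.31.
Month 3: interest $37.80; balance after payment $1,676.11.
Month 4: interest $36.87; balance after payment $1,632.99.
Month 5: interest $35.93; balance after payment $1,588.91.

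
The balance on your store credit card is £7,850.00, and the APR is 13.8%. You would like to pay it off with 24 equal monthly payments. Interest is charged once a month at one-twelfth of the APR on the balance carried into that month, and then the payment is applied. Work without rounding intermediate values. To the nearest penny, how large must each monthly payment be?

Monthly rate r = 13.8%/12 = 1.15% = 0.0115.
Level-payment amortization: P = B₀·r / (1 − (1+r)^(−n)) = 7850.00·0.0115 / (1 − 1.0115^(−24)).
Denominator 1 − (1+r)^(−24) = 0.239991045.
P = 90.275 / 0.239991045 ≈ 376.16.

£376.16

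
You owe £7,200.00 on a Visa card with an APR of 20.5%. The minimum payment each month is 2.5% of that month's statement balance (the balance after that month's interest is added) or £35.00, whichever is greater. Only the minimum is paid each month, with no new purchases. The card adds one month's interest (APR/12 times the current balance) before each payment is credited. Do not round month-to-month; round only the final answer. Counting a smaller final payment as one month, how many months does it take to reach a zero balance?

264 months

Monthly rate r = 20.5%/12 = 1.70833% = 0.0170833.
While 2.5% of the post-interest balance exceeds £35.00, each month B ← (B·(1+r))·(1 − 0.025), i.e. B shrinks by the factor (1+r)·0.975 = 0.99166.
This holds for months 1–198. Entering month 199 the balance is £1,370.38; 2.5% of the post-interest balance is now below £35.00, so the flat £35.00 minimum applies from here.
From month 199 a fixed £35.00 at rate r clears £1,370.38 in 66 more payments. Total: 198 + 66 = 264 months.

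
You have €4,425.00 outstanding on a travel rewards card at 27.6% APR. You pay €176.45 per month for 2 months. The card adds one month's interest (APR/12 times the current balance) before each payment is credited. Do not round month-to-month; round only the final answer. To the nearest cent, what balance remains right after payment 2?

Monthly rate r = 27.6%/12 = 2.3% = 0.023.
Each month: B ← B·(1+r) − €176.45.
Month 1: interest €101.77; balance after payment €4,350.32.
Month 2: interest €100.06; balance after payment €4,273.93.

€4,273.93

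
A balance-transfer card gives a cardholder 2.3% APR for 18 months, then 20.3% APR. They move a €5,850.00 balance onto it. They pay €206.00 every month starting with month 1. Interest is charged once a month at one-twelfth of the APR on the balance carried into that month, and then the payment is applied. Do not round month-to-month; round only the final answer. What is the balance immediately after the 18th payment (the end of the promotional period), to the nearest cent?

Promo months 1–18 at r₀ = 2.3%/12 = 0.00191667; months 19+ at r₁ = 20.3%/12 = 0.0169167.
After month 18: iterate B ← B·(1+r₀) − €206.00 for 18 months → €2,286.12.

€2,286.12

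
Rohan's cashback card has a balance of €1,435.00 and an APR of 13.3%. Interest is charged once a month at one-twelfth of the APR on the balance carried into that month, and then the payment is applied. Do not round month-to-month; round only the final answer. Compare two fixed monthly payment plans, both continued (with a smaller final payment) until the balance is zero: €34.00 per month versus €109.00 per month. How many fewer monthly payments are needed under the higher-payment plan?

43 fewer payments

Monthly rate r = 13.3%/12 = 1.10833% = 0.0110833.
At €34.00/mo: n = ⌈−ln(1 − rB₀/P)/ln(1+r)⌉ = 58 payments (last €7.52); total interest = total paid − €1,435.00 = €510.52.
At €109.00/mo: 15 payments (last €33.85); total interest €124.85.
Payments saved = 58 − 15 = 43.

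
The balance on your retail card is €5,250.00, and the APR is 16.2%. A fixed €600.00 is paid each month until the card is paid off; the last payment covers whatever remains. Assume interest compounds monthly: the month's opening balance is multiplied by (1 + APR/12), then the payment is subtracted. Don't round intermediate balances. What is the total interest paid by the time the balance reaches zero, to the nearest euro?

Monthly rate r = 16.2%/12 = 1.35% = 0.0135.
Payoff takes n = ⌈−ln(1 − rB₀/P)/ln(1+r)⌉ = ⌈9.374⌉ = 10 payments; the last is €225.46.
Total paid = 9·€600.00 + €225.46 = €5,625.46.
Total interest = total paid − principal = €5,625.46 − €5,250.00 = €375.46.

€375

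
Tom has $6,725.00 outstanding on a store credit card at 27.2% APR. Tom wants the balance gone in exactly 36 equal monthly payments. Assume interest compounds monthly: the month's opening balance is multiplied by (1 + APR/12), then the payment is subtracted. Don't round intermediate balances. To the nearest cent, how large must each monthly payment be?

$275.27

Monthly rate r = 27.2%/12 = 2.26667% = 0.0226667.
Level-payment amortization: P = B₀·r / (1 − (1+r)^(−n)) = 6725.00·0.0226667 / (1 − 1.02267^(−36)).
Denominator 1 − (1+r)^(−36) = 0.55375601.
P = 152.433 / 0.55375601 ≈ 275.27.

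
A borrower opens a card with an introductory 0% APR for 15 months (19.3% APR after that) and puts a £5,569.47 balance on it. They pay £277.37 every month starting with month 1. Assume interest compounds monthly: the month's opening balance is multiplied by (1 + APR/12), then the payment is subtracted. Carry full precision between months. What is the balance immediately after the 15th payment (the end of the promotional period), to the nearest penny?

Promo months 1–15 at r₀ = 0%/12 = 0; months 16+ at r₁ = 19.3%/12 = 0.0160833.
After month 15 (no interest yet): B = £5,569.47 − 15·£277.37 = £1,408.92.

£1,408.92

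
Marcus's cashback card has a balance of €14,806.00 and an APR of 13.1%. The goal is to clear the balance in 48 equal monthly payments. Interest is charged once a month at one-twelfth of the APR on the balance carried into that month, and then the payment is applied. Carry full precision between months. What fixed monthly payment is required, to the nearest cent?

Monthly rate r = 13.1%/12 = 1.09167% = 0.0109167.
Level-payment amortization: P = B₀·r / (1 − (1+r)^(−n)) = 14806.00·0.0109167 / (1 − 1.01092^(−48)).
Denominator 1 − (1+r)^(−48) = 0.406168981.
P = 161.632 / 0.406168981 ≈ 397.94.

€397.94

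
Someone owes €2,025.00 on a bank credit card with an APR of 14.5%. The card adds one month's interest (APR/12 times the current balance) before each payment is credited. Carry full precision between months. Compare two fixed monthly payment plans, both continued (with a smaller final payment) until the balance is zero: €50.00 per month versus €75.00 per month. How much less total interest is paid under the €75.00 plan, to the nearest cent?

Monthly rate r = 14.5%/12 = 1.20833% = 0.0120833.
At €50.00/mo: n = ⌈−ln(1 − rB₀/P)/ln(1+r)⌉ = 56 payments (last €47.97); total interest = total paid − €2,025.00 = €772.97.
At €75.00/mo: 33 payments (last €65.91); total interest €440.91.
Interest saved = €772.97 − €440.91 = €332.06.

€332.06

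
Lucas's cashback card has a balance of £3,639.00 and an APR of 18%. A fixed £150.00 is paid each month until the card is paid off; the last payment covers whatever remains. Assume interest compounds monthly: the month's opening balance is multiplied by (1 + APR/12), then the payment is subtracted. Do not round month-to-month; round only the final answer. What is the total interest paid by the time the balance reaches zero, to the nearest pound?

£919

Monthly rate r = 18%/12 = 1.5% = 0.015.
Payoff takes n = ⌈−ln(1 − rB₀/P)/ln(1+r)⌉ = ⌈30.386⌉ = 31 payments; the last is £58.11.
Total paid = 30·£150.00 + £58.11 = £4,558.11.
Total interest = total paid − principal = £4,558.11 − £3,639.00 = £919.11.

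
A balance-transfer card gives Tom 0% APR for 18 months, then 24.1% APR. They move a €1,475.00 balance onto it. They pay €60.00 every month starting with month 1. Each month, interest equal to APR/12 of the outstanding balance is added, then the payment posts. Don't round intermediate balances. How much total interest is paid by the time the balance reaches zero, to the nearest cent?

€32.98

Promo months 1–18 at r₀ = 0%/12 = 0; months 19+ at r₁ = 24.1%/12 = 0.0200833.
After month 18 (no interest yet): B = €1,475.00 − 18·€60.00 = €395.00.
Then at r₁ with €60.00/mo: n₂ = −ln(1 − r₁·B/P)/ln(1+r₁) ≈ 7.13 → 8 more payments.
Total paid = 25·€60.00 + €7.98 = €1,507.98; interest = €1,507.98 − €1,475.00 = €32.98.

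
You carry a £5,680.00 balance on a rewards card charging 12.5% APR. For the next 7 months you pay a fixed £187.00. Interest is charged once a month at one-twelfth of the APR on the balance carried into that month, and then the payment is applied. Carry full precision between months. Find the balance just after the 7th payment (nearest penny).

Monthly rate r = 12.5%/12 = 1.04167% = 0.0104167.
Each month: B ← B·(1+r) − £187.00.
Month 1: interest £59.17; balance after payment £5,552.17.
Month 2: interest £57.84; balance after payment £5,423.00.
Month 3: interest £56.49; balance after payment £5,292.49.
Month 4: interest £55.13; balance after payment £5,160.62.
Month 5: interest £53.76; balance after payment £5,027.38.
Month 6: interest £52.37; balance after payment £4,892.75.
Month 7: interest £50.97; balance after payment £4,756.71.

£4,756.71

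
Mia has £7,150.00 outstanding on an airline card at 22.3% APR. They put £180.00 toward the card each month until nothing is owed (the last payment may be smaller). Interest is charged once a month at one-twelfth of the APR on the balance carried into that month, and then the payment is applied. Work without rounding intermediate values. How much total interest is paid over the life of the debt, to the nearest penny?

Monthly rate r = 22.3%/12 = 1.85833% = 0.0185833.
Payoff takes n = ⌈−ln(1 − rB₀/P)/ln(1+r)⌉ = ⌈72.779⌉ = 73 payments; the last is £140.52.
Total paid = 72·£180.00 + £140.52 = £13,100.52.
Total interest = total paid − principal = £13,100.52 − £7,150.00 = £5,950.52.

£5,950.52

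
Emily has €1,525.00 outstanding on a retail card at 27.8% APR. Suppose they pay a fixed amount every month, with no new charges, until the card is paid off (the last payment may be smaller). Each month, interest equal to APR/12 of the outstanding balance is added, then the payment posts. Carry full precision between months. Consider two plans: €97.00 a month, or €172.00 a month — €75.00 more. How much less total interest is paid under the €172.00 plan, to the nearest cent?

€191.59

Monthly rate r = 27.8%/12 = 2.31667% = 0.0231667.
At €97.00/mo: n = ⌈−ln(1 − rB₀/P)/ln(1+r)⌉ = 20 payments (last €75.39); total interest = total paid − €1,525.00 = €393.39.
At €172.00/mo: 11 payments (last €6.80); total interest €201.80.
Interest saved = €393.39 − €201.80 = €191.59.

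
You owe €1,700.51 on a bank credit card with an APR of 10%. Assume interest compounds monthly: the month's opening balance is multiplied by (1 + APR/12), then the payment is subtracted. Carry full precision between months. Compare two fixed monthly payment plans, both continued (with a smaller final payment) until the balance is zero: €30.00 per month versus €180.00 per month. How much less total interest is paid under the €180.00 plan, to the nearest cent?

€532.61

Monthly rate r = 10%/12 = 0.833333% = 0.00833333.
At €30.00/mo: n = ⌈−ln(1 − rB₀/P)/ln(1+r)⌉ = 78 payments (last €1.24); total interest = total paid − €1,700.51 = €610.73.
At €180.00/mo: 10 payments (last €158.63); total interest €78.12.
Interest saved = €610.73 − €78.12 = €532.61.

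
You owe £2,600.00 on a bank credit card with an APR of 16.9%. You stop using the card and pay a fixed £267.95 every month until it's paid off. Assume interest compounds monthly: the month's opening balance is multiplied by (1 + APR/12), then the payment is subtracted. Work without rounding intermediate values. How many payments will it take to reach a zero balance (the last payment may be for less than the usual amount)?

11 payments

Monthly rate r = 16.9%/12 = 1.40833% = 0.0140833.
Recurrence: B ← B·(1+r) − £267.95.
Month 1: interest £36.62; balance after payment £2,368.67.
Month 2: interest £33.36; balance after payment £2,134.08.
Closed form: n = −ln(1 − rB₀/P)/ln(1+r) = −ln(0.86335)/ln(1.01408) ≈ 10.507, so the balance reaches zero during payment 11.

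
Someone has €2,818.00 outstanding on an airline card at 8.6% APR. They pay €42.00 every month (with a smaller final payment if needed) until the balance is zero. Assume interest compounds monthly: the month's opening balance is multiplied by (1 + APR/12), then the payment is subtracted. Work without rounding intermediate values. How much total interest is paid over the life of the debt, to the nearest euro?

Monthly rate r = 8.6%/12 = 0.716667% = 0.00716667.
Payoff takes n = ⌈−ln(1 − rB₀/P)/ln(1+r)⌉ = ⌈91.801⌉ = 92 payments; the last is €33.67.
Total paid = 91·€42.00 + €33.67 = €3,855.67.
Total interest = total paid − principal = €3,855.67 − €2,818.00 = €1,037.67.

€1,038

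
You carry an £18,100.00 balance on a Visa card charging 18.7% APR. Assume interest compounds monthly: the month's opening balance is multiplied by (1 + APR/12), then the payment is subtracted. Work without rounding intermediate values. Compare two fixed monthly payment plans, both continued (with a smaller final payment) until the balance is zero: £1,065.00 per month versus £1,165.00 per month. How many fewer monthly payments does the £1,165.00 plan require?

2 fewer payments

Monthly rate r = 18.7%/12 = 1.55833% = 0.0155833.
At £1,065.00/mo: n = ⌈−ln(1 − rB₀/P)/ln(1+r)⌉ = 20 payments (last £956.16); total interest = total paid − £18,100.00 = £3,091.16.
At £1,165.00/mo: 18 payments (last £1,081.25); total interest £2,786.25.
Payments saved = 20 − 18 = 2.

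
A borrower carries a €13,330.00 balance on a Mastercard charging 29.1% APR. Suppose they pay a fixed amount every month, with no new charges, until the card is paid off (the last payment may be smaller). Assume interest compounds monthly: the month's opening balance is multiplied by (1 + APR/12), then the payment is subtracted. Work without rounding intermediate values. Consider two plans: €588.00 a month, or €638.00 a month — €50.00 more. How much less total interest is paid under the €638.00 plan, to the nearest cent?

Monthly rate r = 29.1%/12 = 2.425% = 0.02425.
At €588.00/mo: n = ⌈−ln(1 − rB₀/P)/ln(1+r)⌉ = 34 payments (last €179.39); total interest = total paid − €13,330.00 = €6,253.39.
At €638.00/mo: 30 payments (last €313.69); total interest €5,485.69.
Interest saved = €6,253.39 − €5,485.69 = €767.70.

€767.70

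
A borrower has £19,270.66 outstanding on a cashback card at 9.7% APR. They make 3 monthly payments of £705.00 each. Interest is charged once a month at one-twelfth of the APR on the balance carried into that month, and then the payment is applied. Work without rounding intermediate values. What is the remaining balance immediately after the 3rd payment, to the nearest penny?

Monthly rate r = 9.7%/12 = 0.808333% = 0.00808333.
Each month: B ← B·(1+r) − £705.00.
Month 1: interest £155.77; balance after payment £18,721.43.
Month 2: interest £151.33; balance after payment £18,167.76.
Month 3: interest £146.86; balance after payment £17,609.62.

£17,609.62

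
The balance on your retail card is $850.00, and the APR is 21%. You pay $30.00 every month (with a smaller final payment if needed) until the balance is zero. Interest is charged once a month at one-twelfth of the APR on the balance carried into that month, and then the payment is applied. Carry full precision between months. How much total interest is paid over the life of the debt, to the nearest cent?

$334.33

Monthly rate r = 21%/12 = 1.75% = 0.0175.
Payoff takes n = ⌈−ln(1 − rB₀/P)/ln(1+r)⌉ = ⌈39.476⌉ = 40 payments; the last is $14.33.
Total paid = 39·$30.00 + $14.33 = $1,184.33.
Total interest = total paid − principal = $1,184.33 − $850.00 = $334.33.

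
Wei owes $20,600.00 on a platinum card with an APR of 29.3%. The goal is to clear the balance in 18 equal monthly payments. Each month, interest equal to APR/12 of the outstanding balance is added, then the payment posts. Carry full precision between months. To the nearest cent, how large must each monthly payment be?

Monthly rate r = 29.3%/12 = 2.44167% = 0.0244167.
Level-payment amortization: P = B₀·r / (1 − (1+r)^(−n)) = 20600.00·0.0244167 / (1 − 1.02442^(−18)).
Denominator 1 − (1+r)^(−18) = 0.352230404.
P = 502.983 / 0.352230404 ≈ 1428.00.

$1,428.00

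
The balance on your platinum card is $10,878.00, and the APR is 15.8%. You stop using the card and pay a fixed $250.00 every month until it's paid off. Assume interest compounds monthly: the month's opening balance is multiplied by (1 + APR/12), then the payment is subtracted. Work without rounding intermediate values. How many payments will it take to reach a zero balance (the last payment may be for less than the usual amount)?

66 payments

Monthly rate r = 15.8%/12 = 1.31667% = 0.0131667.
Recurrence: B ← B·(1+r) − $250.00.
Month 1: interest $143.23; balance after payment $10,771.23.
Month 2: interest $141.82; balance after payment $10,663.05.
Closed form: n = −ln(1 − rB₀/P)/ln(1+r) = −ln(0.42709)/ln(1.01317) ≈ 65.039, so the balance reaches zero during payment 66.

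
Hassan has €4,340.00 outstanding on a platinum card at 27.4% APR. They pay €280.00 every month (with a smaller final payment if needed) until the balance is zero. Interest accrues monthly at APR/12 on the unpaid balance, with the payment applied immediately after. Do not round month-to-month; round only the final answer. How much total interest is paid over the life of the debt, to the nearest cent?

Monthly rate r = 27.4%/12 = 2.28333% = 0.0228333.
Payoff takes n = ⌈−ln(1 − rB₀/P)/ln(1+r)⌉ = ⌈19.349⌉ = 20 payments; the last is €98.35.
Total paid = 19·€280.00 + €98.35 = €5,418.35.
Total interest = total paid − principal = €5,418.35 − €4,340.00 = €1,078.35.

€1,078.35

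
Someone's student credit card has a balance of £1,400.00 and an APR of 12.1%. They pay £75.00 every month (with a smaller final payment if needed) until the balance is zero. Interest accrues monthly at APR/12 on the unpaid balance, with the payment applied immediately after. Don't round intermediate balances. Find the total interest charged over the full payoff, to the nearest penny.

Monthly rate r = 12.1%/12 = 1.00833% = 0.0100833.
Payoff takes n = ⌈−ln(1 − rB₀/P)/ln(1+r)⌉ = ⌈20.785⌉ = 21 payments; the last is £58.91.
Total paid = 20·£75.00 + £58.91 = £1,558.91.
Total interest = total paid − principal = £1,558.91 − £1,400.00 = £158.91.

£158.91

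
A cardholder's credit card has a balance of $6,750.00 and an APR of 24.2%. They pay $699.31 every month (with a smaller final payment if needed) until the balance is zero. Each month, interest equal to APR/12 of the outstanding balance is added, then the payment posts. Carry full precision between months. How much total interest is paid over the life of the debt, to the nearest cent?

$833.35

Monthly rate r = 24.2%/12 = 2.01667% = 0.0201667.
Payoff takes n = ⌈−ln(1 − rB₀/P)/ln(1+r)⌉ = ⌈10.843⌉ = 11 payments; the last is $590.25.
Total paid = 10·$699.31 + $590.25 = $7,583.35.
Total interest = total paid − principal = $7,583.35 − $6,750.00 = $833.35.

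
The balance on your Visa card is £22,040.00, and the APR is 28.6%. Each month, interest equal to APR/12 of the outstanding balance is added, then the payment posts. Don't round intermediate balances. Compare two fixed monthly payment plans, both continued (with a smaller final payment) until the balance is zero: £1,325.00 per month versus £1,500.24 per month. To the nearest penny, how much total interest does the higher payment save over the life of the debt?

£952.09

Monthly rate r = 28.6%/12 = 2.38333% = 0.0238333.
At £1,325.00/mo: n = ⌈−ln(1 − rB₀/P)/ln(1+r)⌉ = 22 payments (last £582.45); total interest = total paid − £22,040.00 = £6,367.45.
At £1,500.24/mo: 19 payments (last £451.04); total interest £5,415.36.
Interest saved = £6,367.45 − £5,415.36 = £952.09.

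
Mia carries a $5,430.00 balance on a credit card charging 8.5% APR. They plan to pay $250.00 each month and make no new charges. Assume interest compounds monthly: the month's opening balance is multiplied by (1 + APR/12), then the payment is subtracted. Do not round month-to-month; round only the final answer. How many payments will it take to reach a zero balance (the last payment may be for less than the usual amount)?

24 payments

Monthly rate r = 8.5%/12 = 0.708333% = 0.00708333.
Recurrence: B ← B·(1+r) − $250.00.
Month 1: interest $38.46; balance after payment $5,218.46.
Month 2: interest $36.96; balance after payment $5,005.43.
Closed form: n = −ln(1 − rB₀/P)/ln(1+r) = −ln(0.84615)/ln(1.00708) ≈ 23.668, so the balance reaches zero during payment 24.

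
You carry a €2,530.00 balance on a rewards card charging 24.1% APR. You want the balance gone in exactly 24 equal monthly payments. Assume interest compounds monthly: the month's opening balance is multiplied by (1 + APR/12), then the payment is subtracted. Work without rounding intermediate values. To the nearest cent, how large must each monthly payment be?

Monthly rate r = 24.1%/12 = 2.00833% = 0.0200833.
Level-payment amortization: P = B₀·r / (1 − (1+r)^(−n)) = 2530.00·0.0200833 / (1 − 1.02008^(−24)).
Denominator 1 − (1+r)^(−24) = 0.37949633.
P = 50.8108 / 0.37949633 ≈ 133.89.

€133.89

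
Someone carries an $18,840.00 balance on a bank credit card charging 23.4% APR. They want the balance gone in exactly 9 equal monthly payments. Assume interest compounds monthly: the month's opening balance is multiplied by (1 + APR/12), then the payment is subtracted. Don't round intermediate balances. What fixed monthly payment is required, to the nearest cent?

$2,302.69

Monthly rate r = 23.4%/12 = 1.95% = 0.0195.
Level-payment amortization: P = B₀·r / (1 − (1+r)^(−n)) = 18840.00·0.0195 / (1 − 1.0195^(−9)).
Denominator 1 − (1+r)^(−9) = 0.159544103.
P = 367.38 / 0.159544103 ≈ 2302.69.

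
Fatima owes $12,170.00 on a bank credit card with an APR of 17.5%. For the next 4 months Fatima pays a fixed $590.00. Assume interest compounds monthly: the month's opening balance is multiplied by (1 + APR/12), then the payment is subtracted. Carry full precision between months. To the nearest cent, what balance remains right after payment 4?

$10,483.47

Monthly rate r = 17.5%/12 = 1.45833% = 0.0145833.
Each month: B ← B·(1+r) − $590.00.
Month 1: interest $177.48; balance after payment $11,757.48.
Month 2: interest $171.46; balance after payment $11,338.94.
Month 3: interest $165.36; balance after payment $10,914.30.
Month 4: interest $159.17; balance after payment $10,483.47.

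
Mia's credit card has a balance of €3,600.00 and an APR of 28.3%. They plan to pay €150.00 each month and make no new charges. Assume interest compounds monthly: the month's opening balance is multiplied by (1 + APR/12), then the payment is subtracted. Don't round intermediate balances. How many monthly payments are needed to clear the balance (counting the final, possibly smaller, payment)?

36 payments

Monthly rate r = 28.3%/12 = 2.35833% = 0.0235833.
Recurrence: B ← B·(1+r) − €150.00.
Month 1: interest €84.90; balance after payment €3,534.90.
Month 2: interest €83.36; balance after payment €3,468.26.
Closed form: n = −ln(1 − rB₀/P)/ln(1+r) = −ln(0.434)/ln(1.02358) ≈ 35.810, so the balance reaches zero during payment 36.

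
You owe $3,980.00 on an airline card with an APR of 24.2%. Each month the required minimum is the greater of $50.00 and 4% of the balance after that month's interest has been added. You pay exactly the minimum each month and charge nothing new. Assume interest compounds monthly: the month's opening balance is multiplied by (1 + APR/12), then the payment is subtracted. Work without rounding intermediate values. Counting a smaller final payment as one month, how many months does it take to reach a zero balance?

Monthly rate r = 24.2%/12 = 2.01667% = 0.0201667.
While 4% of the post-interest balance exceeds $50.00, each month B ← (B·(1+r))·(1 − 0.04), i.e. B shrinks by the factor (1+r)·0.96 = 0.97936.
This holds for months 1–57. Entering month 58 the balance is $1,212.27; 4% of the post-interest balance is now below $50.00, so the flat $50.00 minimum applies from here.
From month 58 a fixed $50.00 at rate r clears $1,212.27 in 34 more payments. Total: 57 + 34 = 91 months.

91 months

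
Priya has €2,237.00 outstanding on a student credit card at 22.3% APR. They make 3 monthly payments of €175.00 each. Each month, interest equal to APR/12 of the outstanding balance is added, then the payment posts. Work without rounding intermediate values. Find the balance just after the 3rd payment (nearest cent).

€1,829.23

Monthly rate r = 22.3%/12 = 1.85833% = 0.0185833.
Each month: B ← B·(1+r) − €175.00.
Month 1: interest €41.57; balance after payment €2,103.57.
Month 2: interest €39.09; balance after payment €1,967.66.
Month 3: interest €36.57; balance after payment €1,829.23.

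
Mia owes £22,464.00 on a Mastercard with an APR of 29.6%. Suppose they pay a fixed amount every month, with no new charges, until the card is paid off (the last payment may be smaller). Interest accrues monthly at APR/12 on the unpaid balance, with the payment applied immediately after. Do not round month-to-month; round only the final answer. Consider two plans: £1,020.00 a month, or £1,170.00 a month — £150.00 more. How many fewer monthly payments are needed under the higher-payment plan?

6 fewer payments

Monthly rate r = 29.6%/12 = 2.46667% = 0.0246667.
At £1,020.00/mo: n = ⌈−ln(1 − rB₀/P)/ln(1+r)⌉ = 33 payments (last £163.12); total interest = total paid − £22,464.00 = £10,339.12.
At £1,170.00/mo: 27 payments (last £394.14); total interest £8,350.14.
Payments saved = 33 − 27 = 6.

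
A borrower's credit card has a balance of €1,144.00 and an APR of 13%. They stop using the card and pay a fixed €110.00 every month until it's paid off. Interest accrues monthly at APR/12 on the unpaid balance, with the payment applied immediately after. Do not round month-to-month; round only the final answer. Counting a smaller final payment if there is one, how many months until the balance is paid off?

Monthly rate r = 13%/12 = 1.08333% = 0.0108333.
Recurrence: B ← B·(1+r) − €110.00.
Month 1: interest €12.39; balance after payment €1,046.39.
Month 2: interest €11.34; balance after payment €947.73.
Closed form: n = −ln(1 − rB₀/P)/ln(1+r) = −ln(0.88733)/ln(1.01083) ≈ 11.094, so the balance reaches zero during payment 12.

12 payments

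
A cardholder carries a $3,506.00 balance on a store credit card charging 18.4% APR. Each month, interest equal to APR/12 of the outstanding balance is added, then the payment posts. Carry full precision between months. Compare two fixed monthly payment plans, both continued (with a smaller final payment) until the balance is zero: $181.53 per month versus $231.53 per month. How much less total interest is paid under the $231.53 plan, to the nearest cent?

Monthly rate r = 18.4%/12 = 1.53333% = 0.0153333.
At $181.53/mo: n = ⌈−ln(1 − rB₀/P)/ln(1+r)⌉ = 24 payments (last $14.28); total interest = total paid − $3,506.00 = $683.47.
At $231.53/mo: 18 payments (last $84.44); total interest $514.45.
Interest saved = $683.47 − $514.45 = $169.02.

$169.02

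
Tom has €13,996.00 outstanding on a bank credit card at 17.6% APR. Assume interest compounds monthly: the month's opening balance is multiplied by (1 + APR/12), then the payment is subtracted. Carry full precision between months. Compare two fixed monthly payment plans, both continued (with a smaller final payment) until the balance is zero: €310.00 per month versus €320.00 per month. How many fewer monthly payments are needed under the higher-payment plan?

Monthly rate r = 17.6%/12 = 1.46667% = 0.0146667.
At €310.00/mo: n = ⌈−ln(1 − rB₀/P)/ln(1+r)⌉ = 75 payments (last €166.21); total interest = total paid − €13,996.00 = €9,110.21.
At €320.00/mo: 71 payments (last €144.96); total interest €8,548.96.
Payments saved = 75 − 71 = 4.

4 fewer payments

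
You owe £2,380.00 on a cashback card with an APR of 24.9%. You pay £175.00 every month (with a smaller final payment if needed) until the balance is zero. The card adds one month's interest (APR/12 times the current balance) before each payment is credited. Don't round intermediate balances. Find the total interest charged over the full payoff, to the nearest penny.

Monthly rate r = 24.9%/12 = 2.075% = 0.02075.
Payoff takes n = ⌈−ln(1 − rB₀/P)/ln(1+r)⌉ = ⌈16.144⌉ = 17 payments; the last is £25.46.
Total paid = 16·£175.00 + £25.46 = £2,825.46.
Total interest = total paid − principal = £2,825.46 − £2,380.00 = £445.46.

£445.46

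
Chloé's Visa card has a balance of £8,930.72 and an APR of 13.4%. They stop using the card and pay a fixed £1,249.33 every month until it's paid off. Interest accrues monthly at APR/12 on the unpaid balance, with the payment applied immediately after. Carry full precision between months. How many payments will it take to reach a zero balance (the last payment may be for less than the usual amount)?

Monthly rate r = 13.4%/12 = 1.11667% = 0.0111667.
Recurrence: B ← B·(1+r) − £1,249.33.
Month 1: interest £99.73; balance after payment £7,781.12.
Month 2: interest £86.89; balance after payment £6,618.68.
Closed form: n = −ln(1 − rB₀/P)/ln(1+r) = −ln(0.92018)/ln(1.01117) ≈ 7.491, so the balance reaches zero during payment 8.

8 months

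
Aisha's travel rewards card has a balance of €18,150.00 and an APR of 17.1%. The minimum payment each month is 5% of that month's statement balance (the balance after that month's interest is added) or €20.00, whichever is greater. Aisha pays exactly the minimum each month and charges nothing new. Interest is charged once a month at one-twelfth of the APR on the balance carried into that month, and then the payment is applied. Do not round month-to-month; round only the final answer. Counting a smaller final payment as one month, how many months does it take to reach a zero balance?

127 months

Monthly rate r = 17.1%/12 = 1.425% = 0.01425.
While 5% of the post-interest balance exceeds €20.00, each month B ← (B·(1+r))·(1 − 0.05), i.e. B shrinks by the factor (1+r)·0.95 = 0.96354.
This holds for months 1–104. Entering month 105 the balance is €381.25; 5% of the post-interest balance is now below €20.00, so the flat €20.00 minimum applies from here.
From month 105 a fixed €20.00 at rate r clears €381.25 in 23 more payments. Total: 104 + 23 = 127 months.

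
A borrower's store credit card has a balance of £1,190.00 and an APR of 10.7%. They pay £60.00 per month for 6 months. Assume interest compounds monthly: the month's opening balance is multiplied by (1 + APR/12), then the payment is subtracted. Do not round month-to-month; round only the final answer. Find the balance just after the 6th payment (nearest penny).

Monthly rate r = 10.7%/12 = 0.891667% = 0.00891667.
Each month: B ← B·(1+r) − £60.00.
Month 1: interest £10.61; balance after payment £1,140.61.
Month 2: interest £10.17; balance after payment £1,090.78.
Month 3: interest £9.73; balance after payment £1,040.51.
Month 4: interest £9.28; balance after payment £989.79.
Month 5: interest £8.83; balance after payment £938.61.
Month 6: interest £8.37; balance after payment £886.98.

£886.98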